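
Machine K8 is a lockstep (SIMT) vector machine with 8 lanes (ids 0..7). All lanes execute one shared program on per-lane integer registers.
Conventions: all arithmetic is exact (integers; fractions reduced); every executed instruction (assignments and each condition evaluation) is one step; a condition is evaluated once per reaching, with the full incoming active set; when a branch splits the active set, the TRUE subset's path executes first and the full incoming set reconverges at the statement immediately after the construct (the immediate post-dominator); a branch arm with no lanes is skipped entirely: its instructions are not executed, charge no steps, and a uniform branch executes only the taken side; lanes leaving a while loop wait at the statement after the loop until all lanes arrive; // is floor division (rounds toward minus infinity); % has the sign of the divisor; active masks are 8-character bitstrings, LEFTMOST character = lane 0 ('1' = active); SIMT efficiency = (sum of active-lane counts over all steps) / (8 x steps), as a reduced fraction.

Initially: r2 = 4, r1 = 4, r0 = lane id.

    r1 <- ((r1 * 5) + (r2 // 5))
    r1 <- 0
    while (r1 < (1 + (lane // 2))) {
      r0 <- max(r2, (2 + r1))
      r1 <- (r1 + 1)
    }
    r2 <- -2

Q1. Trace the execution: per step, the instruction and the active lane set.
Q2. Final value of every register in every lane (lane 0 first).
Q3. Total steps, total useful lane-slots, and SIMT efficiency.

step 0: r1 <- ((r1 * 5) + (r2 // 5)) 11111111
step 1: r1 <- 0                      11111111
step 2: eval (r1 < (1 + (lane // 2))) 11111111
step 3: r0 <- max(r2, (2 + r1))      11111111
step 4: r1 <- (r1 + 1)               11111111
step 5: eval (r1 < (1 + (lane // 2))) 11111111
step 6: r0 <- max(r2, (2 + r1))      00111111
step 7: r1 <- (r1 + 1)               00111111
step 8: eval (r1 < (1 + (lane // 2))) 00111111
step 9: r0 <- max(r2, (2 + r1))      00001111
step 10: r1 <- (r1 + 1)               00001111
step 11: eval (r1 < (1 + (lane // 2))) 00001111
step 12: r0 <- max(r2, (2 + r1))      00000011
step 13: r1 <- (r1 + 1)               00000011
step 14: eval (r1 < (1 + (lane // 2))) 00000011
step 15: r2 <- -2                     11111111

Answer: 16 steps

r2: -2,-2,-2,-2,-2,-2,-2,-2
r1: 1,1,2,2,3,3,4,4
r0: 4,4,4,4,4,4,5,5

steps = 16; useful = 92; efficiency = 92/128 = 23/32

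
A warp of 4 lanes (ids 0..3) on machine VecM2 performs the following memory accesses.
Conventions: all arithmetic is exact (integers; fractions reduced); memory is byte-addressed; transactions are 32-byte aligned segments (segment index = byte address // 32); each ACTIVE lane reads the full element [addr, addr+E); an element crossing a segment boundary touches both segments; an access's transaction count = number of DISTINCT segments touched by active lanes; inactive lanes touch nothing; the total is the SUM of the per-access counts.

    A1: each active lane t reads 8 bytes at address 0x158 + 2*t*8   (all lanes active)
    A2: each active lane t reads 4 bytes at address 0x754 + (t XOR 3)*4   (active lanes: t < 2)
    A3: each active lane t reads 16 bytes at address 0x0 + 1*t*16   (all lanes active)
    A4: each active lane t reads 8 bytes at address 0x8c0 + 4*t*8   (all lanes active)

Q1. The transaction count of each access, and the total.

A1: 3 transactions
A2: 2 transactions
A3: 2 transactions
A4: 4 transactions

Answer: 3,2,2,4; total 11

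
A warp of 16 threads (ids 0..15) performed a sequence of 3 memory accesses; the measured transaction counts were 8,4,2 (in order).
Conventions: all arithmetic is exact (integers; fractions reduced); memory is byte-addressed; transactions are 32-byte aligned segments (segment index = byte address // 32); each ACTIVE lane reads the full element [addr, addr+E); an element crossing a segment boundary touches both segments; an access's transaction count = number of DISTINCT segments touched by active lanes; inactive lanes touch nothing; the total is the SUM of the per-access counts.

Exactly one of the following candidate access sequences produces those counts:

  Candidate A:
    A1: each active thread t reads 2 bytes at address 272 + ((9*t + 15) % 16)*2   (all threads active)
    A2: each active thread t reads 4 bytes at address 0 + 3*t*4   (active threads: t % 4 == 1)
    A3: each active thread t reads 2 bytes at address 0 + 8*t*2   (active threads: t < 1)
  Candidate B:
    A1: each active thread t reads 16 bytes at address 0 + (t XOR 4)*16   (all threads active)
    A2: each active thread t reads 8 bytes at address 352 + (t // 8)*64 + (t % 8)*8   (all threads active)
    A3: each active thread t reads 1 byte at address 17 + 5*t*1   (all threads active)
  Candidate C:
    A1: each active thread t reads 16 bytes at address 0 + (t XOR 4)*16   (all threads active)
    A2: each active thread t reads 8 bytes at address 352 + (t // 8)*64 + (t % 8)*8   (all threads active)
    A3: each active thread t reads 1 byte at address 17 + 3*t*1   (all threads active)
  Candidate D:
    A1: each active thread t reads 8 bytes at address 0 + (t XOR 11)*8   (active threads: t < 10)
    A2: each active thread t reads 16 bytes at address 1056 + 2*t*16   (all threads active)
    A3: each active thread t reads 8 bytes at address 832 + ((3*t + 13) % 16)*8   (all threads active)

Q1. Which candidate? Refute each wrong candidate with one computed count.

A: A1 gives 2 transactions, not 8
B: A3 gives 3 transactions, not 2
D: A1 gives 3 transactions, not 8
C: all counts match (8,4,2)

Answer: C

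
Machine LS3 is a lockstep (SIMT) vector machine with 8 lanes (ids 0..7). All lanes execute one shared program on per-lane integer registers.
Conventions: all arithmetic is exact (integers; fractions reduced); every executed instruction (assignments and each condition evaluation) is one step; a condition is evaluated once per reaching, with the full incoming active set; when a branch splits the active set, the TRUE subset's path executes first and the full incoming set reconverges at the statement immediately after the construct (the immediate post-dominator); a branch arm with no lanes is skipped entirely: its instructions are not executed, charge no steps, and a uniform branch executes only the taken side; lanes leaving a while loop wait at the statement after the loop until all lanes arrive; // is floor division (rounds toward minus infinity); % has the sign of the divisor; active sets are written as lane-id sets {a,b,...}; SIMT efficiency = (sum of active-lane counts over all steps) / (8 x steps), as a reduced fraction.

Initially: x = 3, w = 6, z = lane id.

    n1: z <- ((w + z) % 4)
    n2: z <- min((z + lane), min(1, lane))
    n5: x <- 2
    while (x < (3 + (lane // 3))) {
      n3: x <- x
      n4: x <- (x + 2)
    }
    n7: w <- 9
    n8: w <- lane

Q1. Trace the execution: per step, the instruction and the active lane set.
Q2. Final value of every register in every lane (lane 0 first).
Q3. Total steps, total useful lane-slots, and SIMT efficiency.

step 0: z <- ((w + z) % 4)           {0,1,2,3,4,5,6,7}
step 1: z <- min((z + lane), min(1, lane)) {0,1,2,3,4,5,6,7}
step 2: x <- 2                       {0,1,2,3,4,5,6,7}
step 3: eval (x < (3 + (lane // 3))) {0,1,2,3,4,5,6,7}
step 4: x <- x                       {0,1,2,3,4,5,6,7}
step 5: x <- (x + 2)                 {0,1,2,3,4,5,6,7}
step 6: eval (x < (3 + (lane // 3))) {0,1,2,3,4,5,6,7}
step 7: x <- x                       {6,7}
step 8: x <- (x + 2)                 {6,7}
step 9: eval (x < (3 + (lane // 3))) {6,7}
step 10: w <- 9                       {0,1,2,3,4,5,6,7}
step 11: w <- lane                    {0,1,2,3,4,5,6,7}

Answer: 12 steps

x: 4,4,4,4,4,4,6,6
w: 0,1,2,3,4,5,6,7
z: 0,1,1,1,1,1,1,1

steps = 12; useful = 78; efficiency = 78/96 = 13/16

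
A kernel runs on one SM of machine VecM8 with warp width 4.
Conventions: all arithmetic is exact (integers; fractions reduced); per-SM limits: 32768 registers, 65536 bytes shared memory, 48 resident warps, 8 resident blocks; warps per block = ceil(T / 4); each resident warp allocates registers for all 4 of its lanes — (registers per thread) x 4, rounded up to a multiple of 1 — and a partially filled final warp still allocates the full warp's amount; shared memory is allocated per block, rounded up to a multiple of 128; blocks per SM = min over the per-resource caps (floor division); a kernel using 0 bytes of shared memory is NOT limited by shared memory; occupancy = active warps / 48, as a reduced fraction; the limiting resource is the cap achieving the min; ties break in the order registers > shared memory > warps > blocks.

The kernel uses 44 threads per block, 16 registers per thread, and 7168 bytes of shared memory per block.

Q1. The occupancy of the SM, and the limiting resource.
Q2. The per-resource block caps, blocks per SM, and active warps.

Answer: occupancy 11/12, limited by warps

registers: 46 blocks
shared memory: 9 blocks
warps: 4 blocks
blocks: 8 blocks

Answer: 4 blocks, 44 active warps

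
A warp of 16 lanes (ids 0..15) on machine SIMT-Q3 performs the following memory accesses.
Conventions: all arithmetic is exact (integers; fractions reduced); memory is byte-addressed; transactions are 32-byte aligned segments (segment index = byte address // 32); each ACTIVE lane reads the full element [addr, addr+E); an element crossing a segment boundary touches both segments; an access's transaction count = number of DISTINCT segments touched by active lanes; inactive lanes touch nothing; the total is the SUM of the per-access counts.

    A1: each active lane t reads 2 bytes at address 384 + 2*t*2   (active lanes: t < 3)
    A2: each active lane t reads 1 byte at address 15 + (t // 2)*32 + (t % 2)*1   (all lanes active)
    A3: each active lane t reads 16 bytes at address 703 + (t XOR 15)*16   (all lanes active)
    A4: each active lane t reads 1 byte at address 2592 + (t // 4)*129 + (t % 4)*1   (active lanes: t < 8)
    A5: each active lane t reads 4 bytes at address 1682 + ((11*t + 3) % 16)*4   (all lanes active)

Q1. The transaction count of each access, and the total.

A1: 1 transaction
A2: 8 transactions
A3: 9 transactions
A4: 2 transactions
A5: 3 transactions

Answer: 1,8,9,2,3; total 23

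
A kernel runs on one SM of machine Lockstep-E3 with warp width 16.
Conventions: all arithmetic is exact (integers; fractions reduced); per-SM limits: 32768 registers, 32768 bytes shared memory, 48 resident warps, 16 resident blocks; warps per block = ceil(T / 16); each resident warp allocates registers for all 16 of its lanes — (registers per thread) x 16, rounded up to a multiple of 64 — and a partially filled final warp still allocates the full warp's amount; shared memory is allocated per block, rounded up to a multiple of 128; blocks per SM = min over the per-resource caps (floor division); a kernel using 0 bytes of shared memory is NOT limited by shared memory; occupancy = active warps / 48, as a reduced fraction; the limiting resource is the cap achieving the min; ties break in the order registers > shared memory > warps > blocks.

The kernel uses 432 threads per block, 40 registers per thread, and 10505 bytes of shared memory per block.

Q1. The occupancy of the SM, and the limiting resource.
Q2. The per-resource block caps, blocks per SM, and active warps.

Answer: occupancy 9/16, limited by registers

registers: 1 block
shared memory: 3 blocks
warps: 1 block
blocks: 16 blocks

Answer: 1 block, 27 active warps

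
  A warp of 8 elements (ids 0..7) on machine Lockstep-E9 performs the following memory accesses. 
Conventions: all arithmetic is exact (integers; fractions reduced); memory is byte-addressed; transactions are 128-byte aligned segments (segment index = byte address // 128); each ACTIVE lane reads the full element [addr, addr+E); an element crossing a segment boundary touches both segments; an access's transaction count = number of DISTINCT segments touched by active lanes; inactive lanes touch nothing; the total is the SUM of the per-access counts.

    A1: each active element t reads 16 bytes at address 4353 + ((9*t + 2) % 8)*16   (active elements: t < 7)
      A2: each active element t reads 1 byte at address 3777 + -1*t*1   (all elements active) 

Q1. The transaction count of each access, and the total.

A1: 2 transactions
A2: 1 transaction

Answer: 2,1; total 3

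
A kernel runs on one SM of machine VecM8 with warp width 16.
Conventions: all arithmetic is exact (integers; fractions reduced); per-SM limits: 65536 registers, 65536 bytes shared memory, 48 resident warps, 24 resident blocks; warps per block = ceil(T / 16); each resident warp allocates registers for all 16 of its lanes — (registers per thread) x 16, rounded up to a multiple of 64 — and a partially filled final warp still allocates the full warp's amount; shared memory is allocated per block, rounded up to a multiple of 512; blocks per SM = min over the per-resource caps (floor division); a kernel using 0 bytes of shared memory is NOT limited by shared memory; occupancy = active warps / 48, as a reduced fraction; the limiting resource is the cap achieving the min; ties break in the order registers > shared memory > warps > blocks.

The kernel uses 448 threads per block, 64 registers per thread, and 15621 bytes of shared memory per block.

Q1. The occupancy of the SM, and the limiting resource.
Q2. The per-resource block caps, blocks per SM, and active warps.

Answer: occupancy 7/12, limited by warps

registers: 2 blocks
shared memory: 4 blocks
warps: 1 block
blocks: 24 blocks

Answer: 1 block, 28 active warps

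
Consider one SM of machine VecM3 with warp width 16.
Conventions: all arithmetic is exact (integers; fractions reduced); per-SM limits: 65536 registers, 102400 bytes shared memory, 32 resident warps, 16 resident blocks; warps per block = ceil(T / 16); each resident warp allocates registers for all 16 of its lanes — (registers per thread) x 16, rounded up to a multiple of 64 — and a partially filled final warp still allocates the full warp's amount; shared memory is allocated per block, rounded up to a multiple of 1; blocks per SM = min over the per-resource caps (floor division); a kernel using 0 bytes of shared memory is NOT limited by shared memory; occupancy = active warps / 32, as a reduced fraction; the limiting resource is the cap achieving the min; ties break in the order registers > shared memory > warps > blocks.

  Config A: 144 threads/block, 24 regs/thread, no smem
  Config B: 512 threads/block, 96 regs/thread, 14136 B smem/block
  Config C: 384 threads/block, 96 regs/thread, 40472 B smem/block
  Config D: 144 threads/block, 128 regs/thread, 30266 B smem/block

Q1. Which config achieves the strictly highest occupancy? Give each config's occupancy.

occupancies: A 27/32, B 1, C 3/4, D 27/32

Answer: B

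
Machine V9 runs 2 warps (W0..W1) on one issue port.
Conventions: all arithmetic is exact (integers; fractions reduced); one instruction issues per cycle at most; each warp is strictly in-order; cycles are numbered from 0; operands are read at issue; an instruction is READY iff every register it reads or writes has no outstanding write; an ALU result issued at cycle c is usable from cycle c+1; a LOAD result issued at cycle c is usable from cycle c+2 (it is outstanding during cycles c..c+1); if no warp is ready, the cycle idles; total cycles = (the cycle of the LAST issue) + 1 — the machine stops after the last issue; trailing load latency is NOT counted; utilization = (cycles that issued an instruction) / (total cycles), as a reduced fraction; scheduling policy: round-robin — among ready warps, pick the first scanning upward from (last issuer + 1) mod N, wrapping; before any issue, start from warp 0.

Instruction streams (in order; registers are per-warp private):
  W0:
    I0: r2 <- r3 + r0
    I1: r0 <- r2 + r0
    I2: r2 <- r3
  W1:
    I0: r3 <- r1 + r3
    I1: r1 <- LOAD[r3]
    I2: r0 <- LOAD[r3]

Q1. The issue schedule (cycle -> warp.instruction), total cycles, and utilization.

cycle 0: W0.I0
cycle 1: W1.I0
cycle 2: W0.I1
cycle 3: W1.I1
cycle 4: W0.I2
cycle 5: W1.I2

Answer: 6 cycles, utilization 1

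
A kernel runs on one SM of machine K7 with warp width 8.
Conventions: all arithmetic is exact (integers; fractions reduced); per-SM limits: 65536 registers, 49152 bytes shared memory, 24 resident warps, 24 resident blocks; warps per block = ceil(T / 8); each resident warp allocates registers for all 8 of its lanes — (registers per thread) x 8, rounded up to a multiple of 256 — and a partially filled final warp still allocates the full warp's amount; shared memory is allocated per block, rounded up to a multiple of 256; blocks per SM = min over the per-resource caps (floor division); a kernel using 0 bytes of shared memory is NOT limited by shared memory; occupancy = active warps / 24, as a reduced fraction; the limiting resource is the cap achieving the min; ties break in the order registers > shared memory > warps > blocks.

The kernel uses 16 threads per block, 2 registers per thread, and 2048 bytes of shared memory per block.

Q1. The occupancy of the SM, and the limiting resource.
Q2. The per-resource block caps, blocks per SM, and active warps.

Answer: occupancy 1, limited by warps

registers: 128 blocks
shared memory: 24 blocks
warps: 12 blocks
blocks: 24 blocks

Answer: 12 blocks, 24 active warps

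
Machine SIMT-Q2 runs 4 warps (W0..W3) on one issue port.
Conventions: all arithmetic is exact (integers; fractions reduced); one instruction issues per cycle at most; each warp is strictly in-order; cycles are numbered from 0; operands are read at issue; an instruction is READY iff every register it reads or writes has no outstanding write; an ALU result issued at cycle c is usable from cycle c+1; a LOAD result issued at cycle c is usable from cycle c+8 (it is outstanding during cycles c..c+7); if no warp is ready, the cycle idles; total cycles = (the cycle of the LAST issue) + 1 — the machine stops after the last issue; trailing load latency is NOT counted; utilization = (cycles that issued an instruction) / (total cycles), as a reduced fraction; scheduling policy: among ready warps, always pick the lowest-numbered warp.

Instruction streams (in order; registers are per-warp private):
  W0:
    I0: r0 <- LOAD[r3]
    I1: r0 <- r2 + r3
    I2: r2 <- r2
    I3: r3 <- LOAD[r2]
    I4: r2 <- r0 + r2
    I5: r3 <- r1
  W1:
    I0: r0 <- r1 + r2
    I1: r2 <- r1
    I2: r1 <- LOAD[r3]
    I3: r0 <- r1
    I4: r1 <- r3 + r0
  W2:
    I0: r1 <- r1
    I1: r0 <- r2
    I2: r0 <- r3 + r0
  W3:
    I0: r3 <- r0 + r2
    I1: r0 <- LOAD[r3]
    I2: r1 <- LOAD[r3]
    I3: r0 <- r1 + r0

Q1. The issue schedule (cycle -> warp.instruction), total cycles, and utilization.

cycle 0: W0.I0
cycle 1: W1.I0
cycle 2: W1.I1
cycle 3: W1.I2
cycle 4: W2.I0
cycle 5: W2.I1
cycle 6: W2.I2
cycle 7: W3.I0
cycle 8: W0.I1
cycle 9: W0.I2
cycle 10: W0.I3
cycle 11: W0.I4
cycle 12: W1.I3
cycle 13: W1.I4
cycle 14: W3.I1
cycle 15: W3.I2
cycle 16: idle
cycle 17: idle
cycle 18: W0.I5
cycle 19: idle
cycle 20: idle
cycle 21: idle
cycle 22: idle
cycle 23: W3.I3

Answer: 24 cycles, utilization 3/4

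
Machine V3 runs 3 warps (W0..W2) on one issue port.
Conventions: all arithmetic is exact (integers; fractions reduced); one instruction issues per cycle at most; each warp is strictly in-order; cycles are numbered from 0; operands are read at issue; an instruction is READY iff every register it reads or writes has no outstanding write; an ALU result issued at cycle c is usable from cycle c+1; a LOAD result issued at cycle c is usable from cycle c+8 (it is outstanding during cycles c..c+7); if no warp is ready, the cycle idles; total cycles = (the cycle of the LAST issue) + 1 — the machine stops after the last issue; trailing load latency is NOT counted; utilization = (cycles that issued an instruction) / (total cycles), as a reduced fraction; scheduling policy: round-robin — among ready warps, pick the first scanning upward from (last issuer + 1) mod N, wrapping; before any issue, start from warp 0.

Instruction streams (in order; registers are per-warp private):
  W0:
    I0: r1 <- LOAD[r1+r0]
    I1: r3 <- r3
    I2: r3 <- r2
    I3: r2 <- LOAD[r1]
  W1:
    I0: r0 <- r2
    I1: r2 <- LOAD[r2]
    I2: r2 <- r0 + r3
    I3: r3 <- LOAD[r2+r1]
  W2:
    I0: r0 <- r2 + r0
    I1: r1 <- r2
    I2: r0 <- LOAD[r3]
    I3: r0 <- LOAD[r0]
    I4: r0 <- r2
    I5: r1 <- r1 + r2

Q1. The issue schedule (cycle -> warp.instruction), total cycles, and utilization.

cycle 0: W0.I0
cycle 1: W1.I0
cycle 2: W2.I0
cycle 3: W0.I1
cycle 4: W1.I1
cycle 5: W2.I1
cycle 6: W0.I2
cycle 7: W2.I2
cycle 8: W0.I3
cycle 9: idle
cycle 10: idle
cycle 11: idle
cycle 12: W1.I2
cycle 13: W1.I3
cycle 14: idle
cycle 15: W2.I3
cycle 16: idle
cycle 17: idle
cycle 18: idle
cycle 19: idle
cycle 20: idle
cycle 21: idle
cycle 22: idle
cycle 23: W2.I4
cycle 24: W2.I5

Answer: 25 cycles, utilization 14/25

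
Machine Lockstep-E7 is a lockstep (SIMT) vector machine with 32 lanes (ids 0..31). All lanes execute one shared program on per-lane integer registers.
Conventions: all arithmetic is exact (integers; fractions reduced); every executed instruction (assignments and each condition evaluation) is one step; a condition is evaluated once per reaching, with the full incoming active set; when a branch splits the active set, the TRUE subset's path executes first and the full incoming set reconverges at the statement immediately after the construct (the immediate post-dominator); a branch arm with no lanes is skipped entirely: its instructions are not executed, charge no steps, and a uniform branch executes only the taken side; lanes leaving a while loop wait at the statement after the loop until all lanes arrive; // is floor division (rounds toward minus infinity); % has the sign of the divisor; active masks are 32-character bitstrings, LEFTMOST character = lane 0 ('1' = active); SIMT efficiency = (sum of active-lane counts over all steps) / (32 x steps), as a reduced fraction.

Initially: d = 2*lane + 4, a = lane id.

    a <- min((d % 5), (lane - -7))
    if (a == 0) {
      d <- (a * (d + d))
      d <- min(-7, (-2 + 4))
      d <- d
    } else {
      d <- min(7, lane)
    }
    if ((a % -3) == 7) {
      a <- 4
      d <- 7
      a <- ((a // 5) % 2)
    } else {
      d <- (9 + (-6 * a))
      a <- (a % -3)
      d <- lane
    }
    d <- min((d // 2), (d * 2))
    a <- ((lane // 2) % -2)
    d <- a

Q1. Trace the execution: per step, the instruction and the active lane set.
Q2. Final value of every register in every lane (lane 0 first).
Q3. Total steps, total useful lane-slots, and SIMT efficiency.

step 0: a <- min((d % 5), (lane - -7)) 11111111111111111111111111111111
step 1: eval (a == 0)                11111111111111111111111111111111
step 2: d <- (a * (d + d))           00010000100001000010000100001000
step 3: d <- min(-7, (-2 + 4))       00010000100001000010000100001000
step 4: d <- d                       00010000100001000010000100001000
step 5: d <- min(7, lane)            11101111011110111101111011110111
step 6: eval ((a % -3) == 7)         11111111111111111111111111111111
step 7: d <- (9 + (-6 * a))          11111111111111111111111111111111
step 8: a <- (a % -3)                11111111111111111111111111111111
step 9: d <- lane                    11111111111111111111111111111111
step 10: d <- min((d // 2), (d * 2))  11111111111111111111111111111111
step 11: a <- ((lane // 2) % -2)      11111111111111111111111111111111
step 12: d <- a                       11111111111111111111111111111111

Answer: 13 steps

d: 0,0,-1,-1,0,0,-1,-1,0,0,-1,-1,0,0,-1,-1,0,0,-1,-1,0,0,-1,-1,0,0,-1,-1,0,0,-1,-1
a: 0,0,-1,-1,0,0,-1,-1,0,0,-1,-1,0,0,-1,-1,0,0,-1,-1,0,0,-1,-1,0,0,-1,-1,0,0,-1,-1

steps = 13; useful = 332; efficiency = 332/416 = 83/104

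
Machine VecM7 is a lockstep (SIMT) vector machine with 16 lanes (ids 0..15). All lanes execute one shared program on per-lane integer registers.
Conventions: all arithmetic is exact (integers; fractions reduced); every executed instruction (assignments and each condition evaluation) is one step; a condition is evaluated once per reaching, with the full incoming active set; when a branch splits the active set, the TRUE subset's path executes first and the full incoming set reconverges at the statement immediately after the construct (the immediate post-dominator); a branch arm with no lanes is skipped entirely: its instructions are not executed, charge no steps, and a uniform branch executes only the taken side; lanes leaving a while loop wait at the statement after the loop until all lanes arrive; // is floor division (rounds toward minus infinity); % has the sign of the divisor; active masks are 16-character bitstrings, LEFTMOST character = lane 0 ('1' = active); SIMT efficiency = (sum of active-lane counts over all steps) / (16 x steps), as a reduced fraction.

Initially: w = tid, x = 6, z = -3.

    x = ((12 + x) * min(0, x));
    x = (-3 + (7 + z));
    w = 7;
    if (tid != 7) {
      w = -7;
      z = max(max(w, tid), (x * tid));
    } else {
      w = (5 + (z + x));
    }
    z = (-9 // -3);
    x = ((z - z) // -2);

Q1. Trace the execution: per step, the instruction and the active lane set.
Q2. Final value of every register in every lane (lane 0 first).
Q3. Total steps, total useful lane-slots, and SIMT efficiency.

step 0: x <- ((12 + x) * min(0, x))  1111111111111111
step 1: x <- (-3 + (7 + z))          1111111111111111
step 2: w <- 7                       1111111111111111
step 3: eval (tid != 7)              1111111111111111
step 4: w <- -7                      1111111011111111
step 5: z <- max(max(w, tid), (x * tid)) 1111111011111111
step 6: w <- (5 + (z + x))           0000000100000000
step 7: z <- (-9 // -3)              1111111111111111
step 8: x <- ((z - z) // -2)         1111111111111111

Answer: 9 steps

w: -7,-7,-7,-7,-7,-7,-7,3,-7,-7,-7,-7,-7,-7,-7,-7
x: 0,0,0,0,0,0,0,0,0,0,0,0,0,0,0,0
z: 3,3,3,3,3,3,3,3,3,3,3,3,3,3,3,3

steps = 9; useful = 127; efficiency = 127/144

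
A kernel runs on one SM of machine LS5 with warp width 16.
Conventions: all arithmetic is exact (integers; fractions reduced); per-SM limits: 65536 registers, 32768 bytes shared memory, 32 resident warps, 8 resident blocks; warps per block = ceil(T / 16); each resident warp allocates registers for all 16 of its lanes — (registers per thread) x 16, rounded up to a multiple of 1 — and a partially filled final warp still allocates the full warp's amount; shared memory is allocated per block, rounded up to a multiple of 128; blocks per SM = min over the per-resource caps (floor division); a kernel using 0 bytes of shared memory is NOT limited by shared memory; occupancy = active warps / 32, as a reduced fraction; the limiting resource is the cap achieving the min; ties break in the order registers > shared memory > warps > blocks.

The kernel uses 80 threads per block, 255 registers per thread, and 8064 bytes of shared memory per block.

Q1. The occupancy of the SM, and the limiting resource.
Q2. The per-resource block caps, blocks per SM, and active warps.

Answer: occupancy 15/32, limited by registers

registers: 3 blocks
shared memory: 4 blocks
warps: 6 blocks
blocks: 8 blocks

Answer: 3 blocks, 15 active warps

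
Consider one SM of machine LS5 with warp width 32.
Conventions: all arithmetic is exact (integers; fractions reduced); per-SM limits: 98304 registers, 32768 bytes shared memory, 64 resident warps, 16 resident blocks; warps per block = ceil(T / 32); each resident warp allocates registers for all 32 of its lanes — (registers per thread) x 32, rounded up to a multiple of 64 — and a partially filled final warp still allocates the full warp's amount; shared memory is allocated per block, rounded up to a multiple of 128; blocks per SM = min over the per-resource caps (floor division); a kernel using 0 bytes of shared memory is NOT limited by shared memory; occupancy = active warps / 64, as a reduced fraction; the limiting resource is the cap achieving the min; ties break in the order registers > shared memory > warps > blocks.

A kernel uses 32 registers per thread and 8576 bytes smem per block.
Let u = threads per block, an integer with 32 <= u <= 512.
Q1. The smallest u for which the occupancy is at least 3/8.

Answer: u = 225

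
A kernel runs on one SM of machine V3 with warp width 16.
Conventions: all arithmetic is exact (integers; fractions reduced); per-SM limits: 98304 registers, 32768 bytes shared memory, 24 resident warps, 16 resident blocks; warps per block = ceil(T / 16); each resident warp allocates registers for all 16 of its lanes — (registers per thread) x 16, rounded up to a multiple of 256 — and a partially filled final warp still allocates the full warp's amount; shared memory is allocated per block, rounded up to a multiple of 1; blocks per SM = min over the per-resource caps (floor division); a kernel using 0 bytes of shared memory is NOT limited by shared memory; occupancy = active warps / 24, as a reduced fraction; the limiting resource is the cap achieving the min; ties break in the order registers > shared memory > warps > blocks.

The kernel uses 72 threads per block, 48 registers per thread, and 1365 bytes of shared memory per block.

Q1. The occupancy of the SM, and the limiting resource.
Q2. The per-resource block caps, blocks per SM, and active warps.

Answer: occupancy 5/6, limited by warps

registers: 25 blocks
shared memory: 24 blocks
warps: 4 blocks
blocks: 16 blocks

Answer: 4 blocks, 20 active warps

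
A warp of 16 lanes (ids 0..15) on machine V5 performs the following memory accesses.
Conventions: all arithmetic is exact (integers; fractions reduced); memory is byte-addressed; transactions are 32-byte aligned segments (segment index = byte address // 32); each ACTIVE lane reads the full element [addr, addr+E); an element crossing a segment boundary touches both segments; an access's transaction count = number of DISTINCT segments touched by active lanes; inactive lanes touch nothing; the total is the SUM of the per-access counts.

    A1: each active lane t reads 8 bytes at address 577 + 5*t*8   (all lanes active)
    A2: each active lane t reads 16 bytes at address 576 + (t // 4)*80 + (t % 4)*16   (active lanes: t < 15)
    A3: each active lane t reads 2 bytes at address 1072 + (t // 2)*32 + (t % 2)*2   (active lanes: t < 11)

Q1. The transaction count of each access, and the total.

A1: 20 transactions
A2: 9 transactions
A3: 6 transactions

Answer: 20,9,6; total 35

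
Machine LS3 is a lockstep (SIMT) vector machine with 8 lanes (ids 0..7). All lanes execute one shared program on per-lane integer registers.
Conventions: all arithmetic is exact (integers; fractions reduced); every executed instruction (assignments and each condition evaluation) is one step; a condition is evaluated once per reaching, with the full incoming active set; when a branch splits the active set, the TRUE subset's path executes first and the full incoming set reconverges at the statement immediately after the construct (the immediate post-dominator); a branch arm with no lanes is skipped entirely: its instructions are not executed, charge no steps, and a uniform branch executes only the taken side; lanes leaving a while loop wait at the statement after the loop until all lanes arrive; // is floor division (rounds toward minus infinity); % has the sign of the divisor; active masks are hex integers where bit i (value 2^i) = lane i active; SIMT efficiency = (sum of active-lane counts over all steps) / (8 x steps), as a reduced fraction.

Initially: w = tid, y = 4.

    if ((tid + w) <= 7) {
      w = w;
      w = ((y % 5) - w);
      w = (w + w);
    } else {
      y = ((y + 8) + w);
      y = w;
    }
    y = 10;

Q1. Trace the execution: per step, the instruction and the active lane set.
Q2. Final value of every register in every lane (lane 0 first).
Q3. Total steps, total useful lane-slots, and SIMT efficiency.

step 0: eval ((tid + w) <= 7)        0xff
step 1: w <- w                       0x0f
step 2: w <- ((y % 5) - w)           0x0f
step 3: w <- (w + w)                 0x0f
step 4: y <- ((y + 8) + w)           0xf0
step 5: y <- w                       0xf0
step 6: y <- 10                      0xff

Answer: 7 steps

w: 8,6,4,2,4,5,6,7
y: 10,10,10,10,10,10,10,10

steps = 7; useful = 36; efficiency = 36/56 = 9/14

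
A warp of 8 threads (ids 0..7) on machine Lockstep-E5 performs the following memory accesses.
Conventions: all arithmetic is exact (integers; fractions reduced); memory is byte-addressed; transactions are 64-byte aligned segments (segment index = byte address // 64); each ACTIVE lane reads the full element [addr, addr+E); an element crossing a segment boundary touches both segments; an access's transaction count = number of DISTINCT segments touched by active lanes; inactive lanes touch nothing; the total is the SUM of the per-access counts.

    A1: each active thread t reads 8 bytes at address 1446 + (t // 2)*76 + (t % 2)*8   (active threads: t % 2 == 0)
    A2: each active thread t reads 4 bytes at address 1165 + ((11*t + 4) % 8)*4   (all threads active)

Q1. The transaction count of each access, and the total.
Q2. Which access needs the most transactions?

A1: 5 transactions
A2: 1 transaction

Answer: 5,1; total 6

Answer: A1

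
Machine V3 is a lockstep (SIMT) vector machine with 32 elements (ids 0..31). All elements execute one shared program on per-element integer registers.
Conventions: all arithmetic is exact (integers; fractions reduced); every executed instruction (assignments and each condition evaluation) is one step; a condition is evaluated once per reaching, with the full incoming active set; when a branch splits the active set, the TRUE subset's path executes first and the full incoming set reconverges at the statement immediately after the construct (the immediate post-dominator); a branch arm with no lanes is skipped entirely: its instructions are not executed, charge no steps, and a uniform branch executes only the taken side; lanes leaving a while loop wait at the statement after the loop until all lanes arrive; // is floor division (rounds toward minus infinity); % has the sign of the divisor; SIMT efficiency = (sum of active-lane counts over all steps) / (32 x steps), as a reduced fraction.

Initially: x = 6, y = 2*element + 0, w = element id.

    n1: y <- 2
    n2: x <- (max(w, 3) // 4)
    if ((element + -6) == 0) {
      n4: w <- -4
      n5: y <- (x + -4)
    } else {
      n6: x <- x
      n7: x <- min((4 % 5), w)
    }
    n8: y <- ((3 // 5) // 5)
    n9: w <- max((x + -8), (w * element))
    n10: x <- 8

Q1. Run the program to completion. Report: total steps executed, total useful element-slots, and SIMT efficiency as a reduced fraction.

Answer: 10 steps, 256 useful, 4/5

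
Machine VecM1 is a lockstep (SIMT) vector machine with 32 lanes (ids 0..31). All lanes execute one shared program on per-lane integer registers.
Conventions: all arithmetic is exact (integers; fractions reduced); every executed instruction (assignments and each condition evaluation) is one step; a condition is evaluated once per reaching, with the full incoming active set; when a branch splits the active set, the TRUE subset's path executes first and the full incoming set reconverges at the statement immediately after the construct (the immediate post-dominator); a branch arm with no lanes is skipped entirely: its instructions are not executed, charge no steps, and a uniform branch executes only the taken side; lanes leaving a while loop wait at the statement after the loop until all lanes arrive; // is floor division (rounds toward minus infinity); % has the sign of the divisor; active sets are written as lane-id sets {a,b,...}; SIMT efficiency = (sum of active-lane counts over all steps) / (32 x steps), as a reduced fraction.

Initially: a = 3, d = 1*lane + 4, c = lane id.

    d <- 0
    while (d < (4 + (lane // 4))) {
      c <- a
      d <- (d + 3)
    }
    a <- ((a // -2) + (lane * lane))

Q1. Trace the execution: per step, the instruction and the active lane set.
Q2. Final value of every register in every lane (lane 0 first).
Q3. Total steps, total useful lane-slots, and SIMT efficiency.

step 0: d <- 0                       {0,1,2,3,4,5,6,7,8,9,10,11,12,13,14,15,16,17,18,19,20,21,22,23,24,25,26,27,28,29,30,31}
step 1: eval (d < (4 + (lane // 4))) {0,1,2,3,4,5,6,7,8,9,10,11,12,13,14,15,16,17,18,19,20,21,22,23,24,25,26,27,28,29,30,31}
step 2: c <- a                       {0,1,2,3,4,5,6,7,8,9,10,11,12,13,14,15,16,17,18,19,20,21,22,23,24,25,26,27,28,29,30,31}
step 3: d <- (d + 3)                 {0,1,2,3,4,5,6,7,8,9,10,11,12,13,14,15,16,17,18,19,20,21,22,23,24,25,26,27,28,29,30,31}
step 4: eval (d < (4 + (lane // 4))) {0,1,2,3,4,5,6,7,8,9,10,11,12,13,14,15,16,17,18,19,20,21,22,23,24,25,26,27,28,29,30,31}
step 5: c <- a                       {0,1,2,3,4,5,6,7,8,9,10,11,12,13,14,15,16,17,18,19,20,21,22,23,24,25,26,27,28,29,30,31}
step 6: d <- (d + 3)                 {0,1,2,3,4,5,6,7,8,9,10,11,12,13,14,15,16,17,18,19,20,21,22,23,24,25,26,27,28,29,30,31}
step 7: eval (d < (4 + (lane // 4))) {0,1,2,3,4,5,6,7,8,9,10,11,12,13,14,15,16,17,18,19,20,21,22,23,24,25,26,27,28,29,30,31}
step 8: c <- a                       {12,13,14,15,16,17,18,19,20,21,22,23,24,25,26,27,28,29,30,31}
step 9: d <- (d + 3)                 {12,13,14,15,16,17,18,19,20,21,22,23,24,25,26,27,28,29,30,31}
step 10: eval (d < (4 + (lane // 4))) {12,13,14,15,16,17,18,19,20,21,22,23,24,25,26,27,28,29,30,31}
step 11: c <- a                       {24,25,26,27,28,29,30,31}
step 12: d <- (d + 3)                 {24,25,26,27,28,29,30,31}
step 13: eval (d < (4 + (lane // 4))) {24,25,26,27,28,29,30,31}
step 14: a <- ((a // -2) + (lane * lane)) {0,1,2,3,4,5,6,7,8,9,10,11,12,13,14,15,16,17,18,19,20,21,22,23,24,25,26,27,28,29,30,31}

Answer: 15 steps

a: -2,-1,2,7,14,23,34,47,62,79,98,119,142,167,194,223,254,287,322,359,398,439,482,527,574,623,674,727,782,839,898,959
d: 6,6,6,6,6,6,6,6,6,6,6,6,9,9,9,9,9,9,9,9,9,9,9,9,12,12,12,12,12,12,12,12
c: 3,3,3,3,3,3,3,3,3,3,3,3,3,3,3,3,3,3,3,3,3,3,3,3,3,3,3,3,3,3,3,3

steps = 15; useful = 372; efficiency = 372/480 = 31/40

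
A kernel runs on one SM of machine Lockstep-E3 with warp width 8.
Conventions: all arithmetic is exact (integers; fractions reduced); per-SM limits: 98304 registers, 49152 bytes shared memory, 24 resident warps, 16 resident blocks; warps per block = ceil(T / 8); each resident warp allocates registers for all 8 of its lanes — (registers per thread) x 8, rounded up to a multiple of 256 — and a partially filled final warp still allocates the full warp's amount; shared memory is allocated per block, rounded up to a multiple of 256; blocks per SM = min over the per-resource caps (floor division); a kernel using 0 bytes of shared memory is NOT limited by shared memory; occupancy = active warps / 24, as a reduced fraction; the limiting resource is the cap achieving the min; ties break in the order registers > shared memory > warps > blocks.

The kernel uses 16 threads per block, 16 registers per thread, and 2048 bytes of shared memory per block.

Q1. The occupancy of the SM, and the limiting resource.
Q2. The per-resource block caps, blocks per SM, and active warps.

Answer: occupancy 1, limited by warps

registers: 192 blocks
shared memory: 24 blocks
warps: 12 blocks
blocks: 16 blocks

Answer: 12 blocks, 24 active warps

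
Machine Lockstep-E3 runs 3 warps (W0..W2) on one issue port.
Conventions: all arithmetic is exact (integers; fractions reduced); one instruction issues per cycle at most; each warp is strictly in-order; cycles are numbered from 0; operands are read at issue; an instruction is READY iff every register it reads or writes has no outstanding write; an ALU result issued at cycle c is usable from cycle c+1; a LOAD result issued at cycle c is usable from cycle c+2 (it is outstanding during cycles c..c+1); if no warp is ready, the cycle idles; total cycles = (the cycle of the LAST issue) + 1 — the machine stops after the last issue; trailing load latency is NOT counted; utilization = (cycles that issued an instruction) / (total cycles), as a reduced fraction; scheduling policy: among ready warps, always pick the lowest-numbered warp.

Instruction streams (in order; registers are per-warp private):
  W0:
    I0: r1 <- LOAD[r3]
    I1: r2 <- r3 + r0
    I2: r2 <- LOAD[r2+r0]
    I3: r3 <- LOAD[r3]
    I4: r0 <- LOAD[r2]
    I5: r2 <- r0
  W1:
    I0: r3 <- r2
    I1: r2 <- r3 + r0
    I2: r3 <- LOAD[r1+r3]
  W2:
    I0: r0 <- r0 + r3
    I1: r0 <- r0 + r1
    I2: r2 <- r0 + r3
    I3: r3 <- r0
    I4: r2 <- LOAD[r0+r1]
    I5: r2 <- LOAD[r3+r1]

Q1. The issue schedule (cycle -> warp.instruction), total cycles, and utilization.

cycle 0: W0.I0
cycle 1: W0.I1
cycle 2: W0.I2
cycle 3: W0.I3
cycle 4: W0.I4
cycle 5: W1.I0
cycle 6: W0.I5
cycle 7: W1.I1
cycle 8: W1.I2
cycle 9: W2.I0
cycle 10: W2.I1
cycle 11: W2.I2
cycle 12: W2.I3
cycle 13: W2.I4
cycle 14: idle
cycle 15: W2.I5

Answer: 16 cycles, utilization 15/16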